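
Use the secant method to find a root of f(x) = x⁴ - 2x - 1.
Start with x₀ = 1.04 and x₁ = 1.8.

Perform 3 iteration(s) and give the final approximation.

f(x) = x⁴ - 2x - 1
x₀ = 1.04, x₁ = 1.8

Secant formula: x_{n+1} = x_n - f(x_n)(x_n - x_{n-1})/(f(x_n) - f(x_{n-1}))

Iteration 1:
  f(1.040000) = -1.910141
  f(1.800000) = 5.897600
  x_2 = 1.800000 - 5.897600×(1.800000 - 1.040000)/(5.897600 - (-1.910141))
       = 1.225932
Iteration 2:
  f(1.800000) = 5.897600
  f(1.225932) = -1.193129
  x_3 = 1.225932 - (-1.193129)×(1.225932 - 1.800000)/(-1.193129 - 5.897600)
       = 1.322528
Iteration 3:
  f(1.225932) = -1.193129
  f(1.322528) = -0.585774
  x_4 = 1.322528 - (-0.585774)×(1.322528 - 1.225932)/(-0.585774 - (-1.193129))
       = 1.415692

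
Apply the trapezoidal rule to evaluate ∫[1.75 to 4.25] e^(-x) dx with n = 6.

f(x) = e^(-x)
a = 1.75, b = 4.25, n = 6
h = (b - a)/n = 0.416667

Trapezoidal rule: (h/2)[f(x₀) + 2f(x₁) + 2f(x₂) + ... + f(xₙ)]

x_0 = 1.7500, f(x_0) = 0.173774, coefficient = 1
x_1 = 2.1667, f(x_1) = 0.114559, coefficient = 2
x_2 = 2.5833, f(x_2) = 0.075522, coefficient = 2
x_3 = 3.0000, f(x_3) = 0.049787, coefficient = 2
x_4 = 3.4167, f(x_4) = 0.032822, coefficient = 2
x_5 = 3.8333, f(x_5) = 0.021637, coefficient = 2
x_6 = 4.2500, f(x_6) = 0.014264, coefficient = 1

I ≈ (0.416667/2) × 0.776692 = 0.161811
Exact value: 0.159510
Error: 0.002301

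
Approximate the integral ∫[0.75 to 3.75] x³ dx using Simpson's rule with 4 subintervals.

f(x) = x³
a = 0.75, b = 3.75, n = 4
h = (b - a)/n = 0.750000

Simpson's rule: (h/3)[f(x₀) + 4f(x₁) + 2f(x₂) + ... + f(xₙ)]

x_0 = 0.7500, f(x_0) = 0.421875, coefficient = 1
x_1 = 1.5000, f(x_1) = 3.375000, coefficient = 4
x_2 = 2.2500, f(x_2) = 11.390625, coefficient = 2
x_3 = 3.0000, f(x_3) = 27.000000, coefficient = 4
x_4 = 3.7500, f(x_4) = 52.734375, coefficient = 1

I ≈ (0.750000/3) × 197.437500 = 49.359375
Exact value: 49.359375
Error: 0.000000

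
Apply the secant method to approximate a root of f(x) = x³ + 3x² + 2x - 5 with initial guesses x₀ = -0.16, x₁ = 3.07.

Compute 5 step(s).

f(x) = x³ + 3x² + 2x - 5
x₀ = -0.16, x₁ = 3.07

Secant formula: x_{n+1} = x_n - f(x_n)(x_n - x_{n-1})/(f(x_n) - f(x_{n-1}))

Iteration 1:
  f(-0.160000) = -5.247296
  f(3.070000) = 58.349143
  x_2 = 3.070000 - 58.349143×(3.070000 - (-0.160000))/(58.349143 - (-5.247296))
       = 0.106505
Iteration 2:
  f(3.070000) = 58.349143
  f(0.106505) = -4.751752
  x_3 = 0.106505 - (-4.751752)×(0.106505 - 3.070000)/(-4.751752 - 58.349143)
       = 0.329668
Iteration 3:
  f(0.106505) = -4.751752
  f(0.329668) = -3.978792
  x_4 = 0.329668 - (-3.978792)×(0.329668 - 0.106505)/(-3.978792 - (-4.751752))
       = 1.478395
Iteration 4:
  f(0.329668) = -3.978792
  f(1.478395) = 7.744995
  x_5 = 1.478395 - 7.744995×(1.478395 - 0.329668)/(7.744995 - (-3.978792))
       = 0.719520
Iteration 5:
  f(1.478395) = 7.744995
  f(0.719520) = -1.635329
  x_6 = 0.719520 - (-1.635329)×(0.719520 - 1.478395)/(-1.635329 - 7.744995)
       = 0.851819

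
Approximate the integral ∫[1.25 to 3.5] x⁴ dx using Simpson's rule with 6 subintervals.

f(x) = x⁴
a = 1.25, b = 3.5, n = 6
h = (b - a)/n = 0.375000

Simpson's rule: (h/3)[f(x₀) + 4f(x₁) + 2f(x₂) + ... + f(xₙ)]

x_0 = 1.2500, f(x_0) = 2.441406, coefficient = 1
x_1 = 1.6250, f(x_1) = 6.972900, coefficient = 4
x_2 = 2.0000, f(x_2) = 16.000000, coefficient = 2
x_3 = 2.3750, f(x_3) = 31.816650, coefficient = 4
x_4 = 2.7500, f(x_4) = 57.191406, coefficient = 2
x_5 = 3.1250, f(x_5) = 95.367432, coefficient = 4
x_6 = 3.5000, f(x_6) = 150.062500, coefficient = 1

I ≈ (0.375000/3) × 835.514648 = 104.439331
Exact value: 104.433398
Error: 0.005933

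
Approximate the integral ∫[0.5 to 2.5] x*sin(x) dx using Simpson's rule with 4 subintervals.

f(x) = x*sin(x)
a = 0.5, b = 2.5, n = 4
h = (b - a)/n = 0.500000

Simpson's rule: (h/3)[f(x₀) + 4f(x₁) + 2f(x₂) + ... + f(xₙ)]

x_0 = 0.5000, f(x_0) = 0.239713, coefficient = 1
x_1 = 1.0000, f(x_1) = 0.841471, coefficient = 4
x_2 = 1.5000, f(x_2) = 1.496242, coefficient = 2
x_3 = 2.0000, f(x_3) = 1.818595, coefficient = 4
x_4 = 2.5000, f(x_4) = 1.496180, coefficient = 1

I ≈ (0.500000/3) × 15.368641 = 2.561440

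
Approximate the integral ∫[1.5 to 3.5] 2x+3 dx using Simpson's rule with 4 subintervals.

f(x) = 2x+3
a = 1.5, b = 3.5, n = 4
h = (b - a)/n = 0.500000

Simpson's rule: (h/3)[f(x₀) + 4f(x₁) + 2f(x₂) + ... + f(xₙ)]

x_0 = 1.5000, f(x_0) = 6.000000, coefficient = 1
x_1 = 2.0000, f(x_1) = 7.000000, coefficient = 4
x_2 = 2.5000, f(x_2) = 8.000000, coefficient = 2
x_3 = 3.0000, f(x_3) = 9.000000, coefficient = 4
x_4 = 3.5000, f(x_4) = 10.000000, coefficient = 1

I ≈ (0.500000/3) × 96.000000 = 16.000000
Exact value: 16.000000
Error: 0.000000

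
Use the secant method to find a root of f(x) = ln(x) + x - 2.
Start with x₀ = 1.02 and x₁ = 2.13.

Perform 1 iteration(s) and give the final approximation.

f(x) = ln(x) + x - 2
x₀ = 1.02, x₁ = 2.13

Secant formula: x_{n+1} = x_n - f(x_n)(x_n - x_{n-1})/(f(x_n) - f(x_{n-1}))

Iteration 1:
  f(1.020000) = -0.960197
  f(2.130000) = 0.886122
  x_2 = 2.130000 - 0.886122×(2.130000 - 1.020000)/(0.886122 - (-0.960197))
       = 1.597267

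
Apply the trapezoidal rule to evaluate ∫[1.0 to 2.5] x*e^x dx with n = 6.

f(x) = x*e^x
a = 1.0, b = 2.5, n = 6
h = (b - a)/n = 0.250000

Trapezoidal rule: (h/2)[f(x₀) + 2f(x₁) + 2f(x₂) + ... + f(xₙ)]

x_0 = 1.0000, f(x_0) = 2.718282, coefficient = 1
x_1 = 1.2500, f(x_1) = 4.362929, coefficient = 2
x_2 = 1.5000, f(x_2) = 6.722534, coefficient = 2
x_3 = 1.7500, f(x_3) = 10.070555, coefficient = 2
x_4 = 2.0000, f(x_4) = 14.778112, coefficient = 2
x_5 = 2.2500, f(x_5) = 21.347406, coefficient = 2
x_6 = 2.5000, f(x_6) = 30.456235, coefficient = 1

I ≈ (0.250000/2) × 147.737586 = 18.467198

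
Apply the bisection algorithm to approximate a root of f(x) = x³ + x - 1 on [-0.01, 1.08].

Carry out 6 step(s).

f(x) = x³ + x - 1
Initial interval: [-0.01, 1.08]

Iteration 1:
  c_1 = (-0.010000 + 1.080000)/2 = 0.535000
  f(c_1) = f(0.535000) = -0.311870
  f(a) × f(c) ≥ 0, new interval: [0.535000, 1.080000]
Iteration 2:
  c_2 = (0.535000 + 1.080000)/2 = 0.807500
  f(c_2) = f(0.807500) = 0.334035
  f(a) × f(c) < 0, new interval: [0.535000, 0.807500]
Iteration 3:
  c_3 = (0.535000 + 0.807500)/2 = 0.671250
  f(c_3) = f(0.671250) = -0.026300
  f(a) × f(c) ≥ 0, new interval: [0.671250, 0.807500]
Iteration 4:
  c_4 = (0.671250 + 0.807500)/2 = 0.739375
  f(c_4) = f(0.739375) = 0.143573
  f(a) × f(c) < 0, new interval: [0.671250, 0.739375]
Iteration 5:
  c_5 = (0.671250 + 0.739375)/2 = 0.705313
  f(c_5) = f(0.705313) = 0.056181
  f(a) × f(c) < 0, new interval: [0.671250, 0.705313]
Iteration 6:
  c_6 = (0.671250 + 0.705313)/2 = 0.688281
  f(c_6) = f(0.688281) = 0.014341
  f(a) × f(c) < 0, new interval: [0.671250, 0.688281]

After 6 iteration(s), the approximation is c_6 = 0.688281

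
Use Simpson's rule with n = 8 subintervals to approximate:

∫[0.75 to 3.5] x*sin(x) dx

f(x) = x*sin(x)
a = 0.75, b = 3.5, n = 8
h = (b - a)/n = 0.343750

Simpson's rule: (h/3)[f(x₀) + 4f(x₁) + 2f(x₂) + ... + f(xₙ)]

x_0 = 0.7500, f(x_0) = 0.511229, coefficient = 1
x_1 = 1.0938, f(x_1) = 0.971638, coefficient = 4
x_2 = 1.4375, f(x_2) = 1.424748, coefficient = 2
x_3 = 1.7812, f(x_3) = 1.741949, coefficient = 4
x_4 = 2.1250, f(x_4) = 1.806930, coefficient = 2
x_5 = 2.4688, f(x_5) = 1.538554, coefficient = 4
x_6 = 2.8125, f(x_6) = 0.908956, coefficient = 2
x_7 = 3.1562, f(x_7) = -0.046261, coefficient = 4
x_8 = 3.5000, f(x_8) = -1.227741, coefficient = 1

I ≈ (0.343750/3) × 24.388277 = 2.794490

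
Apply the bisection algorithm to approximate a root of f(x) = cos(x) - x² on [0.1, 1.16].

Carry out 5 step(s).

f(x) = cos(x) - x²
Initial interval: [0.1, 1.16]

Iteration 1:
  c_1 = (0.100000 + 1.160000)/2 = 0.630000
  f(c_1) = f(0.630000) = 0.411128
  f(a) × f(c) ≥ 0, new interval: [0.630000, 1.160000]
Iteration 2:
  c_2 = (0.630000 + 1.160000)/2 = 0.895000
  f(c_2) = f(0.895000) = -0.175506
  f(a) × f(c) < 0, new interval: [0.630000, 0.895000]
Iteration 3:
  c_3 = (0.630000 + 0.895000)/2 = 0.762500
  f(c_3) = f(0.762500) = 0.141705
  f(a) × f(c) ≥ 0, new interval: [0.762500, 0.895000]
Iteration 4:
  c_4 = (0.762500 + 0.895000)/2 = 0.828750
  f(c_4) = f(0.828750) = -0.011029
  f(a) × f(c) < 0, new interval: [0.762500, 0.828750]
Iteration 5:
  c_5 = (0.762500 + 0.828750)/2 = 0.795625
  f(c_5) = f(0.795625) = 0.066819
  f(a) × f(c) ≥ 0, new interval: [0.795625, 0.828750]

After 5 iteration(s), the approximation is c_5 = 0.795625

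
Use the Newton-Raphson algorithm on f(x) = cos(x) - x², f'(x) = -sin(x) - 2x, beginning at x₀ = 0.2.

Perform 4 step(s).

f(x) = cos(x) - x²
f'(x) = -sin(x) - 2x
x₀ = 0.2

Newton-Raphson formula: x_{n+1} = x_n - f(x_n)/f'(x_n)

Iteration 1:
  f(0.200000) = 0.940067
  f'(0.200000) = -0.598669
  x_1 = 0.200000 - 0.940067/(-0.598669) = 1.770260
Iteration 2:
  f(1.770260) = -3.331965
  f'(1.770260) = -4.520693
  x_2 = 1.770260 - (-3.331965)/(-4.520693) = 1.033213
Iteration 3:
  f(1.033213) = -0.555467
  f'(1.033213) = -2.925374
  x_3 = 1.033213 - (-0.555467)/(-2.925374) = 0.843334
Iteration 4:
  f(0.843334) = -0.046236
  f'(0.843334) = -2.433532
  x_4 = 0.843334 - (-0.046236)/(-2.433532) = 0.824335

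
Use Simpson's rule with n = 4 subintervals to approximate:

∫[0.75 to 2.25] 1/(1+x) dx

f(x) = 1/(1+x)
a = 0.75, b = 2.25, n = 4
h = (b - a)/n = 0.375000

Simpson's rule: (h/3)[f(x₀) + 4f(x₁) + 2f(x₂) + ... + f(xₙ)]

x_0 = 0.7500, f(x_0) = 0.571429, coefficient = 1
x_1 = 1.1250, f(x_1) = 0.470588, coefficient = 4
x_2 = 1.5000, f(x_2) = 0.400000, coefficient = 2
x_3 = 1.8750, f(x_3) = 0.347826, coefficient = 4
x_4 = 2.2500, f(x_4) = 0.307692, coefficient = 1

I ≈ (0.375000/3) × 4.952778 = 0.619097
Exact value: 0.619039
Error: 0.000058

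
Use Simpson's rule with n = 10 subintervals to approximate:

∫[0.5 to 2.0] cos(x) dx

f(x) = cos(x)
a = 0.5, b = 2.0, n = 10
h = (b - a)/n = 0.150000

Simpson's rule: (h/3)[f(x₀) + 4f(x₁) + 2f(x₂) + ... + f(xₙ)]

x_0 = 0.5000, f(x_0) = 0.877583, coefficient = 1
x_1 = 0.6500, f(x_1) = 0.796084, coefficient = 4
x_2 = 0.8000, f(x_2) = 0.696707, coefficient = 2
x_3 = 0.9500, f(x_3) = 0.581683, coefficient = 4
x_4 = 1.1000, f(x_4) = 0.453596, coefficient = 2
x_5 = 1.2500, f(x_5) = 0.315322, coefficient = 4
x_6 = 1.4000, f(x_6) = 0.169967, coefficient = 2
x_7 = 1.5500, f(x_7) = 0.020795, coefficient = 4
x_8 = 1.7000, f(x_8) = -0.128844, coefficient = 2
x_9 = 1.8500, f(x_9) = -0.275590, coefficient = 4
x_10 = 2.0000, f(x_10) = -0.416147, coefficient = 1

I ≈ (0.150000/3) × 8.597462 = 0.429873
Exact value: 0.429872
Error: 0.000001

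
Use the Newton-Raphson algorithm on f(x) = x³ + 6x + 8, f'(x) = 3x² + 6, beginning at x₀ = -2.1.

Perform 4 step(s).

f(x) = x³ + 6x + 8
f'(x) = 3x² + 6
x₀ = -2.1

Newton-Raphson formula: x_{n+1} = x_n - f(x_n)/f'(x_n)

Iteration 1:
  f(-2.100000) = -13.861000
  f'(-2.100000) = 19.230000
  x_1 = -2.100000 - (-13.861000)/19.230000 = -1.379199
Iteration 2:
  f(-1.379199) = -2.898694
  f'(-1.379199) = 11.706571
  x_2 = -1.379199 - (-2.898694)/11.706571 = -1.131587
Iteration 3:
  f(-1.131587) = -0.238503
  f'(-1.131587) = 9.841465
  x_3 = -1.131587 - (-0.238503)/9.841465 = -1.107352
Iteration 4:
  f(-1.107352) = -0.001980
  f'(-1.107352) = 9.678686
  x_4 = -1.107352 - (-0.001980)/9.678686 = -1.107148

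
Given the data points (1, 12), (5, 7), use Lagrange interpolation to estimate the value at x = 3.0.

Lagrange interpolation formula:
P(x) = Σ yᵢ × Lᵢ(x)
where Lᵢ(x) = Π_{j≠i} (x - xⱼ)/(xᵢ - xⱼ)

L_0(3.0) = (3.0 - 5)/(1 - 5) = 0.500000
L_1(3.0) = (3.0 - 1)/(5 - 1) = 0.500000

P(3.0) = 12×L_0(3.0) + 7×L_1(3.0)
P(3.0) = 9.500000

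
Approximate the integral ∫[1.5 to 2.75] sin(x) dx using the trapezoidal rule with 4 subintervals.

f(x) = sin(x)
a = 1.5, b = 2.75, n = 4
h = (b - a)/n = 0.312500

Trapezoidal rule: (h/2)[f(x₀) + 2f(x₁) + 2f(x₂) + ... + f(xₙ)]

x_0 = 1.5000, f(x_0) = 0.997495, coefficient = 1
x_1 = 1.8125, f(x_1) = 0.970932, coefficient = 2
x_2 = 2.1250, f(x_2) = 0.850320, coefficient = 2
x_3 = 2.4375, f(x_3) = 0.647343, coefficient = 2
x_4 = 2.7500, f(x_4) = 0.381661, coefficient = 1

I ≈ (0.312500/2) × 6.316344 = 0.986929
Exact value: 0.995040
Error: 0.008111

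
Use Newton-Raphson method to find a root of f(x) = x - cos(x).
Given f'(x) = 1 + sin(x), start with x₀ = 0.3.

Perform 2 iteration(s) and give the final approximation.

f(x) = x - cos(x)
f'(x) = 1 + sin(x)
x₀ = 0.3

Newton-Raphson formula: x_{n+1} = x_n - f(x_n)/f'(x_n)

Iteration 1:
  f(0.300000) = -0.655336
  f'(0.300000) = 1.295520
  x_1 = 0.300000 - (-0.655336)/1.295520 = 0.805848
Iteration 2:
  f(0.805848) = 0.113349
  f'(0.805848) = 1.721418
  x_2 = 0.805848 - 0.113349/1.721418 = 0.740002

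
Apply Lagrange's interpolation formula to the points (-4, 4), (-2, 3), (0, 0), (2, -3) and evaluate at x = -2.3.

Lagrange interpolation formula:
P(x) = Σ yᵢ × Lᵢ(x)
where Lᵢ(x) = Π_{j≠i} (x - xⱼ)/(xᵢ - xⱼ)

L_0(-2.3) = (-2.3 - (-2))/(-4 - (-2)) × (-2.3 - 0)/(-4 - 0) × (-2.3 - 2)/(-4 - 2) = 0.061812
L_1(-2.3) = (-2.3 - (-4))/(-2 - (-4)) × (-2.3 - 0)/(-2 - 0) × (-2.3 - 2)/(-2 - 2) = 1.050812
L_2(-2.3) = (-2.3 - (-4))/(0 - (-4)) × (-2.3 - (-2))/(0 - (-2)) × (-2.3 - 2)/(0 - 2) = -0.137062
L_3(-2.3) = (-2.3 - (-4))/(2 - (-4)) × (-2.3 - (-2))/(2 - (-2)) × (-2.3 - 0)/(2 - 0) = 0.024437

P(-2.3) = 4×L_0(-2.3) + 3×L_1(-2.3) + 0×L_2(-2.3) + (-3)×L_3(-2.3)
P(-2.3) = 3.326375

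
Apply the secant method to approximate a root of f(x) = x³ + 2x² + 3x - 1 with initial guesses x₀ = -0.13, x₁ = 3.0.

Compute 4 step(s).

f(x) = x³ + 2x² + 3x - 1
x₀ = -0.13, x₁ = 3.0

Secant formula: x_{n+1} = x_n - f(x_n)(x_n - x_{n-1})/(f(x_n) - f(x_{n-1}))

Iteration 1:
  f(-0.130000) = -1.358397
  f(3.000000) = 53.000000
  x_2 = 3.000000 - 53.000000×(3.000000 - (-0.130000))/(53.000000 - (-1.358397))
       = -0.051782
Iteration 2:
  f(3.000000) = 53.000000
  f(-0.051782) = -1.150123
  x_3 = -0.051782 - (-1.150123)×(-0.051782 - 3.000000)/(-1.150123 - 53.000000)
       = 0.013036
Iteration 3:
  f(-0.051782) = -1.150123
  f(0.013036) = -0.960550
  x_4 = 0.013036 - (-0.960550)×(0.013036 - (-0.051782))/(-0.960550 - (-1.150123))
       = 0.341465
Iteration 4:
  f(0.013036) = -0.960550
  f(0.341465) = 0.297404
  x_5 = 0.341465 - 0.297404×(0.341465 - 0.013036)/(0.297404 - (-0.960550))
       = 0.263818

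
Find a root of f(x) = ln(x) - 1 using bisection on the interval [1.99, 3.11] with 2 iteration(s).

f(x) = ln(x) - 1
Initial interval: [1.99, 3.11]

Iteration 1:
  c_1 = (1.990000 + 3.110000)/2 = 2.550000
  f(c_1) = f(2.550000) = -0.063907
  f(a) × f(c) ≥ 0, new interval: [2.550000, 3.110000]
Iteration 2:
  c_2 = (2.550000 + 3.110000)/2 = 2.830000
  f(c_2) = f(2.830000) = 0.040277
  f(a) × f(c) < 0, new interval: [2.550000, 2.830000]

After 2 iteration(s), the approximation is c_2 = 2.830000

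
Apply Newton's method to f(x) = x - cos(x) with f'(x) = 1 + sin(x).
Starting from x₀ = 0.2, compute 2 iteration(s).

f(x) = x - cos(x)
f'(x) = 1 + sin(x)
x₀ = 0.2

Newton-Raphson formula: x_{n+1} = x_n - f(x_n)/f'(x_n)

Iteration 1:
  f(0.200000) = -0.780067
  f'(0.200000) = 1.198669
  x_1 = 0.200000 - (-0.780067)/1.198669 = 0.850777
Iteration 2:
  f(0.850777) = 0.191378
  f'(0.850777) = 1.751793
  x_2 = 0.850777 - 0.191378/1.751793 = 0.741530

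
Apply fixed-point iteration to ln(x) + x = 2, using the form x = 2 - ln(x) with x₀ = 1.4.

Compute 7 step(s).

Equation: ln(x) + x = 2
Fixed-point form: x = 2 - ln(x)
x₀ = 1.4

x_1 = g(1.400000) = 1.663528
x_2 = g(1.663528) = 1.491059
x_3 = g(1.491059) = 1.600513
x_4 = g(1.600513) = 1.529676
x_5 = g(1.529676) = 1.574944
x_6 = g(1.574944) = 1.545780
x_7 = g(1.545780) = 1.564471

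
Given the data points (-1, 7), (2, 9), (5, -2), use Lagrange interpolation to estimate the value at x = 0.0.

Lagrange interpolation formula:
P(x) = Σ yᵢ × Lᵢ(x)
where Lᵢ(x) = Π_{j≠i} (x - xⱼ)/(xᵢ - xⱼ)

L_0(0.0) = (0.0 - 2)/(-1 - 2) × (0.0 - 5)/(-1 - 5) = 0.555556
L_1(0.0) = (0.0 - (-1))/(2 - (-1)) × (0.0 - 5)/(2 - 5) = 0.555556
L_2(0.0) = (0.0 - (-1))/(5 - (-1)) × (0.0 - 2)/(5 - 2) = -0.111111

P(0.0) = 7×L_0(0.0) + 9×L_1(0.0) + (-2)×L_2(0.0)
P(0.0) = 9.111111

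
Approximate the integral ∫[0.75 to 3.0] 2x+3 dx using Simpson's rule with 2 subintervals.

f(x) = 2x+3
a = 0.75, b = 3.0, n = 2
h = (b - a)/n = 1.125000

Simpson's rule: (h/3)[f(x₀) + 4f(x₁) + 2f(x₂) + ... + f(xₙ)]

x_0 = 0.7500, f(x_0) = 4.500000, coefficient = 1
x_1 = 1.8750, f(x_1) = 6.750000, coefficient = 4
x_2 = 3.0000, f(x_2) = 9.000000, coefficient = 1

I ≈ (1.125000/3) × 40.500000 = 15.187500
Exact value: 15.187500
Error: 0.000000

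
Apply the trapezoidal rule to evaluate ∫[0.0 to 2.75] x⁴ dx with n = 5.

f(x) = x⁴
a = 0.0, b = 2.75, n = 5
h = (b - a)/n = 0.550000

Trapezoidal rule: (h/2)[f(x₀) + 2f(x₁) + 2f(x₂) + ... + f(xₙ)]

x_0 = 0.0000, f(x_0) = 0.000000, coefficient = 1
x_1 = 0.5500, f(x_1) = 0.091506, coefficient = 2
x_2 = 1.1000, f(x_2) = 1.464100, coefficient = 2
x_3 = 1.6500, f(x_3) = 7.412006, coefficient = 2
x_4 = 2.2000, f(x_4) = 23.425600, coefficient = 2
x_5 = 2.7500, f(x_5) = 57.191406, coefficient = 1

I ≈ (0.550000/2) × 121.977831 = 33.543904
Exact value: 31.455273
Error: 2.088630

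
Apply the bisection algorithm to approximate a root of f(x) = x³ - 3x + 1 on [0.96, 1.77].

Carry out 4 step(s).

f(x) = x³ - 3x + 1
Initial interval: [0.96, 1.77]

Iteration 1:
  c_1 = (0.960000 + 1.770000)/2 = 1.365000
  f(c_1) = f(1.365000) = -0.551698
  f(a) × f(c) ≥ 0, new interval: [1.365000, 1.770000]
Iteration 2:
  c_2 = (1.365000 + 1.770000)/2 = 1.567500
  f(c_2) = f(1.567500) = 0.148936
  f(a) × f(c) < 0, new interval: [1.365000, 1.567500]
Iteration 3:
  c_3 = (1.365000 + 1.567500)/2 = 1.466250
  f(c_3) = f(1.466250) = -0.246475
  f(a) × f(c) ≥ 0, new interval: [1.466250, 1.567500]
Iteration 4:
  c_4 = (1.466250 + 1.567500)/2 = 1.516875
  f(c_4) = f(1.516875) = -0.060432
  f(a) × f(c) ≥ 0, new interval: [1.516875, 1.567500]

After 4 iteration(s), the approximation is c_4 = 1.516875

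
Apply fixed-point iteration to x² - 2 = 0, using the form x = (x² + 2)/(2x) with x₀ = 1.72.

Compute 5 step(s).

Equation: x² - 2 = 0
Fixed-point form: x = (x² + 2)/(2x)
x₀ = 1.72

x_1 = g(1.720000) = 1.441395
x_2 = g(1.441395) = 1.414470
x_3 = g(1.414470) = 1.414214
x_4 = g(1.414214) = 1.414214
x_5 = g(1.414214) = 1.414214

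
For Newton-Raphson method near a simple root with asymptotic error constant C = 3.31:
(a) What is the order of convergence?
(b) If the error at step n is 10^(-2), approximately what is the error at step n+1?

(a) Newton-Raphson has quadratic (order 2) convergence near simple roots.
    This means |e_{n+1}| ≈ C|e_n|².

(b) With |e_n| = 10^(-2) and C = 3.31:
    |e_{n+1}| ≈ 3.31 × (10^(-2))² = 3.31 × 10^(-4)

(a) 2 (quadratic); (b) |e_{n+1}| ≈ 3.310e-04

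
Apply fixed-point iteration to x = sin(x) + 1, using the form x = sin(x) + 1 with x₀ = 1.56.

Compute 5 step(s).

Equation: x = sin(x) + 1
Fixed-point form: x = sin(x) + 1
x₀ = 1.56

x_1 = g(1.560000) = 1.999942
x_2 = g(1.999942) = 1.909322
x_3 = g(1.909322) = 1.943245
x_4 = g(1.943245) = 1.931439
x_5 = g(1.931439) = 1.935670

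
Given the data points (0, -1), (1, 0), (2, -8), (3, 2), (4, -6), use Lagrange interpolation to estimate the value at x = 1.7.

Lagrange interpolation formula:
P(x) = Σ yᵢ × Lᵢ(x)
where Lᵢ(x) = Π_{j≠i} (x - xⱼ)/(xᵢ - xⱼ)

L_0(1.7) = (1.7 - 1)/(0 - 1) × (1.7 - 2)/(0 - 2) × (1.7 - 3)/(0 - 3) × (1.7 - 4)/(0 - 4) = -0.026163
L_1(1.7) = (1.7 - 0)/(1 - 0) × (1.7 - 2)/(1 - 2) × (1.7 - 3)/(1 - 3) × (1.7 - 4)/(1 - 4) = 0.254150
L_2(1.7) = (1.7 - 0)/(2 - 0) × (1.7 - 1)/(2 - 1) × (1.7 - 3)/(2 - 3) × (1.7 - 4)/(2 - 4) = 0.889525
L_3(1.7) = (1.7 - 0)/(3 - 0) × (1.7 - 1)/(3 - 1) × (1.7 - 2)/(3 - 2) × (1.7 - 4)/(3 - 4) = -0.136850
L_4(1.7) = (1.7 - 0)/(4 - 0) × (1.7 - 1)/(4 - 1) × (1.7 - 2)/(4 - 2) × (1.7 - 3)/(4 - 3) = 0.019338

P(1.7) = (-1)×L_0(1.7) + 0×L_1(1.7) + (-8)×L_2(1.7) + 2×L_3(1.7) + (-6)×L_4(1.7)
P(1.7) = -7.479762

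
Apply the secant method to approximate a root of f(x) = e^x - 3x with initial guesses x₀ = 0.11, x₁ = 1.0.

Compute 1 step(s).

f(x) = e^x - 3x
x₀ = 0.11, x₁ = 1.0

Secant formula: x_{n+1} = x_n - f(x_n)(x_n - x_{n-1})/(f(x_n) - f(x_{n-1}))

Iteration 1:
  f(0.110000) = 0.786278
  f(1.000000) = -0.281718
  x_2 = 1.000000 - (-0.281718)×(1.000000 - 0.110000)/(-0.281718 - 0.786278)
       = 0.765234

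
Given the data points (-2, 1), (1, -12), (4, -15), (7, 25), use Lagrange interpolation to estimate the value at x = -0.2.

Lagrange interpolation formula:
P(x) = Σ yᵢ × Lᵢ(x)
where Lᵢ(x) = Π_{j≠i} (x - xⱼ)/(xᵢ - xⱼ)

L_0(-0.2) = (-0.2 - 1)/(-2 - 1) × (-0.2 - 4)/(-2 - 4) × (-0.2 - 7)/(-2 - 7) = 0.224000
L_1(-0.2) = (-0.2 - (-2))/(1 - (-2)) × (-0.2 - 4)/(1 - 4) × (-0.2 - 7)/(1 - 7) = 1.008000
L_2(-0.2) = (-0.2 - (-2))/(4 - (-2)) × (-0.2 - 1)/(4 - 1) × (-0.2 - 7)/(4 - 7) = -0.288000
L_3(-0.2) = (-0.2 - (-2))/(7 - (-2)) × (-0.2 - 1)/(7 - 1) × (-0.2 - 4)/(7 - 4) = 0.056000

P(-0.2) = 1×L_0(-0.2) + (-12)×L_1(-0.2) + (-15)×L_2(-0.2) + 25×L_3(-0.2)
P(-0.2) = -6.152000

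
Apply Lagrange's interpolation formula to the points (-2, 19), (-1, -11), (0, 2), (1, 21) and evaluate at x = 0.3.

Lagrange interpolation formula:
P(x) = Σ yᵢ × Lᵢ(x)
where Lᵢ(x) = Π_{j≠i} (x - xⱼ)/(xᵢ - xⱼ)

L_0(0.3) = (0.3 - (-1))/(-2 - (-1)) × (0.3 - 0)/(-2 - 0) × (0.3 - 1)/(-2 - 1) = 0.045500
L_1(0.3) = (0.3 - (-2))/(-1 - (-2)) × (0.3 - 0)/(-1 - 0) × (0.3 - 1)/(-1 - 1) = -0.241500
L_2(0.3) = (0.3 - (-2))/(0 - (-2)) × (0.3 - (-1))/(0 - (-1)) × (0.3 - 1)/(0 - 1) = 1.046500
L_3(0.3) = (0.3 - (-2))/(1 - (-2)) × (0.3 - (-1))/(1 - (-1)) × (0.3 - 0)/(1 - 0) = 0.149500

P(0.3) = 19×L_0(0.3) + (-11)×L_1(0.3) + 2×L_2(0.3) + 21×L_3(0.3)
P(0.3) = 8.753500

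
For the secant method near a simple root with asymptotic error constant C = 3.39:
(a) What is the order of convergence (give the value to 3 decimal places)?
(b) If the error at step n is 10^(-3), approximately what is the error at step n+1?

(a) Secant method has superlinear convergence with order φ = (1+√5)/2 ≈ 1.618.
    This means |e_{n+1}| ≈ C|e_n|^1.618.

(b) With |e_n| = 10^(-3) and C = 3.39:
    |e_{n+1}| ≈ 3.39 × (10^(-3))^1.618 = 3.39 × 10^(-4.85)

(a) ≈ 1.618 (golden ratio); (b) |e_{n+1}| ≈ 4.743e-05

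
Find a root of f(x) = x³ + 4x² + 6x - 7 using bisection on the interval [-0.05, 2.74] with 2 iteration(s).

f(x) = x³ + 4x² + 6x - 7
Initial interval: [-0.05, 2.74]

Iteration 1:
  c_1 = (-0.050000 + 2.740000)/2 = 1.345000
  f(c_1) = f(1.345000) = 10.739239
  f(a) × f(c) < 0, new interval: [-0.050000, 1.345000]
Iteration 2:
  c_2 = (-0.050000 + 1.345000)/2 = 0.647500
  f(c_2) = f(0.647500) = -1.166507
  f(a) × f(c) ≥ 0, new interval: [0.647500, 1.345000]

After 2 iteration(s), the approximation is c_2 = 0.647500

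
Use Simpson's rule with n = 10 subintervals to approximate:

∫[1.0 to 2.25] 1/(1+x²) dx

f(x) = 1/(1+x²)
a = 1.0, b = 2.25, n = 10
h = (b - a)/n = 0.125000

Simpson's rule: (h/3)[f(x₀) + 4f(x₁) + 2f(x₂) + ... + f(xₙ)]

x_0 = 1.0000, f(x_0) = 0.500000, coefficient = 1
x_1 = 1.1250, f(x_1) = 0.441379, coefficient = 4
x_2 = 1.2500, f(x_2) = 0.390244, coefficient = 2
x_3 = 1.3750, f(x_3) = 0.345946, coefficient = 4
x_4 = 1.5000, f(x_4) = 0.307692, coefficient = 2
x_5 = 1.6250, f(x_5) = 0.274678, coefficient = 4
x_6 = 1.7500, f(x_6) = 0.246154, coefficient = 2
x_7 = 1.8750, f(x_7) = 0.221453, coefficient = 4
x_8 = 2.0000, f(x_8) = 0.200000, coefficient = 2
x_9 = 2.1250, f(x_9) = 0.181303, coefficient = 4
x_10 = 2.2500, f(x_10) = 0.164948, coefficient = 1

I ≈ (0.125000/3) × 8.812168 = 0.367174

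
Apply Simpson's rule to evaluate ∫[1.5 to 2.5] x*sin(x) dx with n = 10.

f(x) = x*sin(x)
a = 1.5, b = 2.5, n = 10
h = (b - a)/n = 0.100000

Simpson's rule: (h/3)[f(x₀) + 4f(x₁) + 2f(x₂) + ... + f(xₙ)]

x_0 = 1.5000, f(x_0) = 1.496242, coefficient = 1
x_1 = 1.6000, f(x_1) = 1.599318, coefficient = 4
x_2 = 1.7000, f(x_2) = 1.685830, coefficient = 2
x_3 = 1.8000, f(x_3) = 1.752926, coefficient = 4
x_4 = 1.9000, f(x_4) = 1.797970, coefficient = 2
x_5 = 2.0000, f(x_5) = 1.818595, coefficient = 4
x_6 = 2.1000, f(x_6) = 1.812740, coefficient = 2
x_7 = 2.2000, f(x_7) = 1.778692, coefficient = 4
x_8 = 2.3000, f(x_8) = 1.715122, coefficient = 2
x_9 = 2.4000, f(x_9) = 1.621112, coefficient = 4
x_10 = 2.5000, f(x_10) = 1.496180, coefficient = 1

I ≈ (0.100000/3) × 51.298315 = 1.709944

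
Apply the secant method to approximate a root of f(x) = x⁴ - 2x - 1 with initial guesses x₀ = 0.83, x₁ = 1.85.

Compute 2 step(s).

f(x) = x⁴ - 2x - 1
x₀ = 0.83, x₁ = 1.85

Secant formula: x_{n+1} = x_n - f(x_n)(x_n - x_{n-1})/(f(x_n) - f(x_{n-1}))

Iteration 1:
  f(0.830000) = -2.185417
  f(1.850000) = 7.013506
  x_2 = 1.850000 - 7.013506×(1.850000 - 0.830000)/(7.013506 - (-2.185417))
       = 1.072325
Iteration 2:
  f(1.850000) = 7.013506
  f(1.072325) = -1.822425
  x_3 = 1.072325 - (-1.822425)×(1.072325 - 1.850000)/(-1.822425 - 7.013506)
       = 1.232721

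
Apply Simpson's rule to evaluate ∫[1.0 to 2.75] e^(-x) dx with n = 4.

f(x) = e^(-x)
a = 1.0, b = 2.75, n = 4
h = (b - a)/n = 0.437500

Simpson's rule: (h/3)[f(x₀) + 4f(x₁) + 2f(x₂) + ... + f(xₙ)]

x_0 = 1.0000, f(x_0) = 0.367879, coefficient = 1
x_1 = 1.4375, f(x_1) = 0.237521, coefficient = 4
x_2 = 1.8750, f(x_2) = 0.153355, coefficient = 2
x_3 = 2.3125, f(x_3) = 0.099013, coefficient = 4
x_4 = 2.7500, f(x_4) = 0.063928, coefficient = 1

I ≈ (0.437500/3) × 2.084654 = 0.304012
Exact value: 0.303952
Error: 0.000060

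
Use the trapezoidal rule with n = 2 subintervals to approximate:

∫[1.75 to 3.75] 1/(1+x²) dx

f(x) = 1/(1+x²)
a = 1.75, b = 3.75, n = 2
h = (b - a)/n = 1.000000

Trapezoidal rule: (h/2)[f(x₀) + 2f(x₁) + 2f(x₂) + ... + f(xₙ)]

x_0 = 1.7500, f(x_0) = 0.246154, coefficient = 1
x_1 = 2.7500, f(x_1) = 0.116788, coefficient = 2
x_2 = 3.7500, f(x_2) = 0.066390, coefficient = 1

I ≈ (1.000000/2) × 0.546121 = 0.273060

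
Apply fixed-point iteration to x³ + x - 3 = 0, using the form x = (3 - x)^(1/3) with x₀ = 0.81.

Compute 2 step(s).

Equation: x³ + x - 3 = 0
Fixed-point form: x = (3 - x)^(1/3)
x₀ = 0.81

x_1 = g(0.810000) = 1.298618
x_2 = g(1.298618) = 1.193807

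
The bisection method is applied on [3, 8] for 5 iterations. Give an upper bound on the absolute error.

Bisection error bound: |error| ≤ (b-a)/2^n
|error| ≤ (8 - 3)/2^5 = 5/2^5
|error| ≤ 0.1562500000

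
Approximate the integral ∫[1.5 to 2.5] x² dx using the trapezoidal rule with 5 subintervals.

f(x) = x²
a = 1.5, b = 2.5, n = 5
h = (b - a)/n = 0.200000

Trapezoidal rule: (h/2)[f(x₀) + 2f(x₁) + 2f(x₂) + ... + f(xₙ)]

x_0 = 1.5000, f(x_0) = 2.250000, coefficient = 1
x_1 = 1.7000, f(x_1) = 2.890000, coefficient = 2
x_2 = 1.9000, f(x_2) = 3.610000, coefficient = 2
x_3 = 2.1000, f(x_3) = 4.410000, coefficient = 2
x_4 = 2.3000, f(x_4) = 5.290000, coefficient = 2
x_5 = 2.5000, f(x_5) = 6.250000, coefficient = 1

I ≈ (0.200000/2) × 40.900000 = 4.090000
Exact value: 4.083333
Error: 0.006667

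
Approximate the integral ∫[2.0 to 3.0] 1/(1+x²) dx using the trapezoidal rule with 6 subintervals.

f(x) = 1/(1+x²)
a = 2.0, b = 3.0, n = 6
h = (b - a)/n = 0.166667

Trapezoidal rule: (h/2)[f(x₀) + 2f(x₁) + 2f(x₂) + ... + f(xₙ)]

x_0 = 2.0000, f(x_0) = 0.200000, coefficient = 1
x_1 = 2.1667, f(x_1) = 0.175610, coefficient = 2
x_2 = 2.3333, f(x_2) = 0.155172, coefficient = 2
x_3 = 2.5000, f(x_3) = 0.137931, coefficient = 2
x_4 = 2.6667, f(x_4) = 0.123288, coefficient = 2
x_5 = 2.8333, f(x_5) = 0.110769, coefficient = 2
x_6 = 3.0000, f(x_6) = 0.100000, coefficient = 1

I ≈ (0.166667/2) × 1.705540 = 0.142128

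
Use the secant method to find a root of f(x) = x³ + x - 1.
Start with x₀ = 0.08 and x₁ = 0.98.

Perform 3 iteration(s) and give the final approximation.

f(x) = x³ + x - 1
x₀ = 0.08, x₁ = 0.98

Secant formula: x_{n+1} = x_n - f(x_n)(x_n - x_{n-1})/(f(x_n) - f(x_{n-1}))

Iteration 1:
  f(0.080000) = -0.919488
  f(0.980000) = 0.921192
  x_2 = 0.980000 - 0.921192×(0.980000 - 0.080000)/(0.921192 - (-0.919488))
       = 0.529583
Iteration 2:
  f(0.980000) = 0.921192
  f(0.529583) = -0.321890
  x_3 = 0.529583 - (-0.321890)×(0.529583 - 0.980000)/(-0.321890 - 0.921192)
       = 0.646217
Iteration 3:
  f(0.529583) = -0.321890
  f(0.646217) = -0.083926
  x_4 = 0.646217 - (-0.083926)×(0.646217 - 0.529583)/(-0.083926 - (-0.321890))
       = 0.687351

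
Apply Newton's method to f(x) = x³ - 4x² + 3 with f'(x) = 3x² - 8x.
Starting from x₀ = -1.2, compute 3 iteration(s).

f(x) = x³ - 4x² + 3
f'(x) = 3x² - 8x
x₀ = -1.2

Newton-Raphson formula: x_{n+1} = x_n - f(x_n)/f'(x_n)

Iteration 1:
  f(-1.200000) = -4.488000
  f'(-1.200000) = 13.920000
  x_1 = -1.200000 - (-4.488000)/13.920000 = -0.877586
Iteration 2:
  f(-0.877586) = -0.756510
  f'(-0.877586) = 9.331162
  x_2 = -0.877586 - (-0.756510)/9.331162 = -0.796513
Iteration 3:
  f(-0.796513) = -0.043064
  f'(-0.796513) = 8.275399
  x_3 = -0.796513 - (-0.043064)/8.275399 = -0.791309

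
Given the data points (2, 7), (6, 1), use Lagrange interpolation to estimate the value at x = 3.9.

Lagrange interpolation formula:
P(x) = Σ yᵢ × Lᵢ(x)
where Lᵢ(x) = Π_{j≠i} (x - xⱼ)/(xᵢ - xⱼ)

L_0(3.9) = (3.9 - 6)/(2 - 6) = 0.525000
L_1(3.9) = (3.9 - 2)/(6 - 2) = 0.475000

P(3.9) = 7×L_0(3.9) + 1×L_1(3.9)
P(3.9) = 4.150000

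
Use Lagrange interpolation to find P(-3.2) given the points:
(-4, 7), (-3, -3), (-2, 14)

Lagrange interpolation formula:
P(x) = Σ yᵢ × Lᵢ(x)
where Lᵢ(x) = Π_{j≠i} (x - xⱼ)/(xᵢ - xⱼ)

L_0(-3.2) = (-3.2 - (-3))/(-4 - (-3)) × (-3.2 - (-2))/(-4 - (-2)) = 0.120000
L_1(-3.2) = (-3.2 - (-4))/(-3 - (-4)) × (-3.2 - (-2))/(-3 - (-2)) = 0.960000
L_2(-3.2) = (-3.2 - (-4))/(-2 - (-4)) × (-3.2 - (-3))/(-2 - (-3)) = -0.080000

P(-3.2) = 7×L_0(-3.2) + (-3)×L_1(-3.2) + 14×L_2(-3.2)
P(-3.2) = -3.160000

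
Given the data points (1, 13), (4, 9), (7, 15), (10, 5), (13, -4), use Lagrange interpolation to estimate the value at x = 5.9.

Lagrange interpolation formula:
P(x) = Σ yᵢ × Lᵢ(x)
where Lᵢ(x) = Π_{j≠i} (x - xⱼ)/(xᵢ - xⱼ)

L_0(5.9) = (5.9 - 4)/(1 - 4) × (5.9 - 7)/(1 - 7) × (5.9 - 10)/(1 - 10) × (5.9 - 13)/(1 - 13) = -0.031296
L_1(5.9) = (5.9 - 1)/(4 - 1) × (5.9 - 7)/(4 - 7) × (5.9 - 10)/(4 - 10) × (5.9 - 13)/(4 - 13) = 0.322845
L_2(5.9) = (5.9 - 1)/(7 - 1) × (5.9 - 4)/(7 - 4) × (5.9 - 10)/(7 - 10) × (5.9 - 13)/(7 - 13) = 0.836463
L_3(5.9) = (5.9 - 1)/(10 - 1) × (5.9 - 4)/(10 - 4) × (5.9 - 7)/(10 - 7) × (5.9 - 13)/(10 - 13) = -0.149611
L_4(5.9) = (5.9 - 1)/(13 - 1) × (5.9 - 4)/(13 - 4) × (5.9 - 7)/(13 - 7) × (5.9 - 10)/(13 - 10) = 0.021599

P(5.9) = 13×L_0(5.9) + 9×L_1(5.9) + 15×L_2(5.9) + 5×L_3(5.9) + (-4)×L_4(5.9)
P(5.9) = 14.211255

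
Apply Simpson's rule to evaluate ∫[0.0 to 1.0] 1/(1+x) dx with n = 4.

f(x) = 1/(1+x)
a = 0.0, b = 1.0, n = 4
h = (b - a)/n = 0.250000

Simpson's rule: (h/3)[f(x₀) + 4f(x₁) + 2f(x₂) + ... + f(xₙ)]

x_0 = 0.0000, f(x_0) = 1.000000, coefficient = 1
x_1 = 0.2500, f(x_1) = 0.800000, coefficient = 4
x_2 = 0.5000, f(x_2) = 0.666667, coefficient = 2
x_3 = 0.7500, f(x_3) = 0.571429, coefficient = 4
x_4 = 1.0000, f(x_4) = 0.500000, coefficient = 1

I ≈ (0.250000/3) × 8.319048 = 0.693254
Exact value: 0.693147
Error: 0.000107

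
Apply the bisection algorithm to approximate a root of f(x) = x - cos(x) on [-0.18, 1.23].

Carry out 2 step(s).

f(x) = x - cos(x)
Initial interval: [-0.18, 1.23]

Iteration 1:
  c_1 = (-0.180000 + 1.230000)/2 = 0.525000
  f(c_1) = f(0.525000) = -0.340324
  f(a) × f(c) ≥ 0, new interval: [0.525000, 1.230000]
Iteration 2:
  c_2 = (0.525000 + 1.230000)/2 = 0.877500
  f(c_2) = f(0.877500) = 0.238424
  f(a) × f(c) < 0, new interval: [0.525000, 0.877500]

After 2 iteration(s), the approximation is c_2 = 0.877500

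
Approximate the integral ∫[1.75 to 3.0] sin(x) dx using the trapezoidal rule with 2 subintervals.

f(x) = sin(x)
a = 1.75, b = 3.0, n = 2
h = (b - a)/n = 0.625000

Trapezoidal rule: (h/2)[f(x₀) + 2f(x₁) + 2f(x₂) + ... + f(xₙ)]

x_0 = 1.7500, f(x_0) = 0.983986, coefficient = 1
x_1 = 2.3750, f(x_1) = 0.693685, coefficient = 2
x_2 = 3.0000, f(x_2) = 0.141120, coefficient = 1

I ≈ (0.625000/2) × 2.512476 = 0.785149
Exact value: 0.811746
Error: 0.026598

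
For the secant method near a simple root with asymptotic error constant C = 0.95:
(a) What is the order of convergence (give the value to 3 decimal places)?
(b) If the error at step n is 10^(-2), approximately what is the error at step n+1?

(a) Secant method has superlinear convergence with order φ = (1+√5)/2 ≈ 1.618.
    This means |e_{n+1}| ≈ C|e_n|^1.618.

(b) With |e_n| = 10^(-2) and C = 0.95:
    |e_{n+1}| ≈ 0.95 × (10^(-2))^1.618 = 0.95 × 10^(-3.24)

(a) ≈ 1.618 (golden ratio); (b) |e_{n+1}| ≈ 5.516e-04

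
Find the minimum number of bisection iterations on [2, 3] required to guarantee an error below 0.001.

We need (b-a)/2^n ≤ 0.001
(3 - 2)/2^n ≤ 0.001
1/2^n ≤ 0.001
2^n ≥ 1000
n ≥ log₂(1000) = 9.97
n ≥ 10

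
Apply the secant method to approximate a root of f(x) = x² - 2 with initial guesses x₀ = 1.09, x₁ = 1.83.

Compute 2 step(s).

f(x) = x² - 2
x₀ = 1.09, x₁ = 1.83

Secant formula: x_{n+1} = x_n - f(x_n)(x_n - x_{n-1})/(f(x_n) - f(x_{n-1}))

Iteration 1:
  f(1.090000) = -0.811900
  f(1.830000) = 1.348900
  x_2 = 1.830000 - 1.348900×(1.830000 - 1.090000)/(1.348900 - (-0.811900))
       = 1.368048
Iteration 2:
  f(1.830000) = 1.348900
  f(1.368048) = -0.128445
  x_3 = 1.368048 - (-0.128445)×(1.368048 - 1.830000)/(-0.128445 - 1.348900)
       = 1.408211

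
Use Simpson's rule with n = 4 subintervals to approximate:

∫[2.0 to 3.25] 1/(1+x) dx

f(x) = 1/(1+x)
a = 2.0, b = 3.25, n = 4
h = (b - a)/n = 0.312500

Simpson's rule: (h/3)[f(x₀) + 4f(x₁) + 2f(x₂) + ... + f(xₙ)]

x_0 = 2.0000, f(x_0) = 0.333333, coefficient = 1
x_1 = 2.3125, f(x_1) = 0.301887, coefficient = 4
x_2 = 2.6250, f(x_2) = 0.275862, coefficient = 2
x_3 = 2.9375, f(x_3) = 0.253968, coefficient = 4
x_4 = 3.2500, f(x_4) = 0.235294, coefficient = 1

I ≈ (0.312500/3) × 3.343772 = 0.348310
Exact value: 0.348307
Error: 0.000003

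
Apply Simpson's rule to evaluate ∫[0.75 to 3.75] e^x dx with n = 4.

f(x) = e^x
a = 0.75, b = 3.75, n = 4
h = (b - a)/n = 0.750000

Simpson's rule: (h/3)[f(x₀) + 4f(x₁) + 2f(x₂) + ... + f(xₙ)]

x_0 = 0.7500, f(x_0) = 2.117000, coefficient = 1
x_1 = 1.5000, f(x_1) = 4.481689, coefficient = 4
x_2 = 2.2500, f(x_2) = 9.487736, coefficient = 2
x_3 = 3.0000, f(x_3) = 20.085537, coefficient = 4
x_4 = 3.7500, f(x_4) = 42.521082, coefficient = 1

I ≈ (0.750000/3) × 161.882458 = 40.470614
Exact value: 40.404082
Error: 0.066532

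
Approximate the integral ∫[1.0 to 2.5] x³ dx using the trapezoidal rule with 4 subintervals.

f(x) = x³
a = 1.0, b = 2.5, n = 4
h = (b - a)/n = 0.375000

Trapezoidal rule: (h/2)[f(x₀) + 2f(x₁) + 2f(x₂) + ... + f(xₙ)]

x_0 = 1.0000, f(x_0) = 1.000000, coefficient = 1
x_1 = 1.3750, f(x_1) = 2.599609, coefficient = 2
x_2 = 1.7500, f(x_2) = 5.359375, coefficient = 2
x_3 = 2.1250, f(x_3) = 9.595703, coefficient = 2
x_4 = 2.5000, f(x_4) = 15.625000, coefficient = 1

I ≈ (0.375000/2) × 51.734375 = 9.700195
Exact value: 9.515625
Error: 0.184570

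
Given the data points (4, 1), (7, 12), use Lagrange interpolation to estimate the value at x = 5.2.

Lagrange interpolation formula:
P(x) = Σ yᵢ × Lᵢ(x)
where Lᵢ(x) = Π_{j≠i} (x - xⱼ)/(xᵢ - xⱼ)

L_0(5.2) = (5.2 - 7)/(4 - 7) = 0.600000
L_1(5.2) = (5.2 - 4)/(7 - 4) = 0.400000

P(5.2) = 1×L_0(5.2) + 12×L_1(5.2)
P(5.2) = 5.400000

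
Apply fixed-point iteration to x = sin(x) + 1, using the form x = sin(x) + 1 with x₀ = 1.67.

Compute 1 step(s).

Equation: x = sin(x) + 1
Fixed-point form: x = sin(x) + 1
x₀ = 1.67

x_1 = g(1.670000) = 1.995083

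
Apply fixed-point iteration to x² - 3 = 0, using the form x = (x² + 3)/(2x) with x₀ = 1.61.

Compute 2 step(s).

Equation: x² - 3 = 0
Fixed-point form: x = (x² + 3)/(2x)
x₀ = 1.61

x_1 = g(1.610000) = 1.736677
x_2 = g(1.736677) = 1.732057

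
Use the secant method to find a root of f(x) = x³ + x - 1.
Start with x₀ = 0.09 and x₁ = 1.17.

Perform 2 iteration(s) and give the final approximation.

f(x) = x³ + x - 1
x₀ = 0.09, x₁ = 1.17

Secant formula: x_{n+1} = x_n - f(x_n)(x_n - x_{n-1})/(f(x_n) - f(x_{n-1}))

Iteration 1:
  f(0.090000) = -0.909271
  f(1.170000) = 1.771613
  x_2 = 1.170000 - 1.771613×(1.170000 - 0.090000)/(1.771613 - (-0.909271))
       = 0.456302
Iteration 2:
  f(1.170000) = 1.771613
  f(0.456302) = -0.448691
  x_3 = 0.456302 - (-0.448691)×(0.456302 - 1.170000)/(-0.448691 - 1.771613)
       = 0.600530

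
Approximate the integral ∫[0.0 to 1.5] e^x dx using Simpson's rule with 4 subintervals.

f(x) = e^x
a = 0.0, b = 1.5, n = 4
h = (b - a)/n = 0.375000

Simpson's rule: (h/3)[f(x₀) + 4f(x₁) + 2f(x₂) + ... + f(xₙ)]

x_0 = 0.0000, f(x_0) = 1.000000, coefficient = 1
x_1 = 0.3750, f(x_1) = 1.454991, coefficient = 4
x_2 = 0.7500, f(x_2) = 2.117000, coefficient = 2
x_3 = 1.1250, f(x_3) = 3.080217, coefficient = 4
x_4 = 1.5000, f(x_4) = 4.481689, coefficient = 1

I ≈ (0.375000/3) × 27.856522 = 3.482065
Exact value: 3.481689
Error: 0.000376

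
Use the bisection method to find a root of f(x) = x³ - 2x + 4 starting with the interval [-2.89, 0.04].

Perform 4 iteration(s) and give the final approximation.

f(x) = x³ - 2x + 4
Initial interval: [-2.89, 0.04]

Iteration 1:
  c_1 = (-2.890000 + 0.040000)/2 = -1.425000
  f(c_1) = f(-1.425000) = 3.956359
  f(a) × f(c) < 0, new interval: [-2.890000, -1.425000]
Iteration 2:
  c_2 = (-2.890000 + (-1.425000))/2 = -2.157500
  f(c_2) = f(-2.157500) = -1.727744
  f(a) × f(c) ≥ 0, new interval: [-2.157500, -1.425000]
Iteration 3:
  c_3 = (-2.157500 + (-1.425000))/2 = -1.791250
  f(c_3) = f(-1.791250) = 1.835137
  f(a) × f(c) < 0, new interval: [-2.157500, -1.791250]
Iteration 4:
  c_4 = (-2.157500 + (-1.791250))/2 = -1.974375
  f(c_4) = f(-1.974375) = 0.252327
  f(a) × f(c) < 0, new interval: [-2.157500, -1.974375]

After 4 iteration(s), the approximation is c_4 = -1.974375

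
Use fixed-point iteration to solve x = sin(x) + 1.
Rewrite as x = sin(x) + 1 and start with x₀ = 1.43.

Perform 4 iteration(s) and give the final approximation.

Equation: x = sin(x) + 1
Fixed-point form: x = sin(x) + 1
x₀ = 1.43

x_1 = g(1.430000) = 1.990105
x_2 = g(1.990105) = 1.913371
x_3 = g(1.913371) = 1.941893
x_4 = g(1.941893) = 1.931930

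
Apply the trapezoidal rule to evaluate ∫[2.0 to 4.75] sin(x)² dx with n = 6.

f(x) = sin(x)²
a = 2.0, b = 4.75, n = 6
h = (b - a)/n = 0.458333

Trapezoidal rule: (h/2)[f(x₀) + 2f(x₁) + 2f(x₂) + ... + f(xₙ)]

x_0 = 2.0000, f(x_0) = 0.826822, coefficient = 1
x_1 = 2.4583, f(x_1) = 0.398570, coefficient = 2
x_2 = 2.9167, f(x_2) = 0.049744, coefficient = 2
x_3 = 3.3750, f(x_3) = 0.053497, coefficient = 2
x_4 = 3.8333, f(x_4) = 0.406889, coefficient = 2
x_5 = 4.2917, f(x_5) = 0.833193, coefficient = 2
x_6 = 4.7500, f(x_6) = 0.998586, coefficient = 1

I ≈ (0.458333/2) × 5.309195 = 1.216691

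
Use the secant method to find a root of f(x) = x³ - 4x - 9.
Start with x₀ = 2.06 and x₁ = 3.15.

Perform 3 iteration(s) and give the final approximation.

f(x) = x³ - 4x - 9
x₀ = 2.06, x₁ = 3.15

Secant formula: x_{n+1} = x_n - f(x_n)(x_n - x_{n-1})/(f(x_n) - f(x_{n-1}))

Iteration 1:
  f(2.060000) = -8.498184
  f(3.150000) = 9.655875
  x_2 = 3.150000 - 9.655875×(3.150000 - 2.060000)/(9.655875 - (-8.498184))
       = 2.570245
Iteration 2:
  f(3.150000) = 9.655875
  f(2.570245) = -2.301530
  x_3 = 2.570245 - (-2.301530)×(2.570245 - 3.150000)/(-2.301530 - 9.655875)
       = 2.681835
Iteration 3:
  f(2.570245) = -2.301530
  f(2.681835) = -0.438945
  x_4 = 2.681835 - (-0.438945)×(2.681835 - 2.570245)/(-0.438945 - (-2.301530))
       = 2.708133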